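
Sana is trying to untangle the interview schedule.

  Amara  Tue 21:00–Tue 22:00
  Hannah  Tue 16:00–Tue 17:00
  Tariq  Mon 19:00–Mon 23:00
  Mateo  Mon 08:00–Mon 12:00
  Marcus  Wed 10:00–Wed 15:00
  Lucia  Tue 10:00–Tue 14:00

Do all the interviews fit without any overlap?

Sorted by start: Mateo, Tariq, Lucia, Hannah, Amara, Marcus.
Tariq starts after Mateo ends — done with Mateo.
Lucia starts after Tariq ends — done with Tariq.
Hannah starts after Lucia ends — done with Lucia.
Amara starts after Hannah ends — done with Hannah.
Marcus starts after Amara ends.
Every pair is clear; the schedule has no overlaps.

Yes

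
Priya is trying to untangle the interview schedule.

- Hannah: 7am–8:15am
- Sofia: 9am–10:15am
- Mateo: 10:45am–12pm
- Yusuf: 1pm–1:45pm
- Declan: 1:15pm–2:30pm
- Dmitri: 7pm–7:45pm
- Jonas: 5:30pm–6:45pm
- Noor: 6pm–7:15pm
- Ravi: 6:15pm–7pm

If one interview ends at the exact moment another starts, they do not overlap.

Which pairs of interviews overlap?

Sorted by start: Hannah, Sofia, Mateo, Yusuf, Declan, Jonas, Noor, Ravi, Dmitri.
Sofia starts after Hannah ends, so Hannah has no further overlaps.
Mateo starts after Sofia ends, so Sofia has no further overlaps.
Yusuf starts after Mateo ends, so Mateo has no further overlaps.
Declan starts before Yusuf ends → Yusuf and Declan overlap.
Jonas starts after Yusuf ends, so Yusuf has no further overlaps.
Jonas starts after Declan ends, so Declan has no further overlaps.
Noor starts before Jonas ends → Jonas and Noor overlap.
Ravi starts before Jonas ends → Jonas and Ravi overlap.
Dmitri starts after Jonas ends.
Ravi starts before Noor ends → Noor and Ravi overlap.
Dmitri starts before Noor ends → Noor and Dmitri overlap.
Dmitri starts exactly when Ravi ends (back-to-back, no overlap).

Declan & Yusuf, Dmitri & Noor, Jonas & Noor, Jonas & Ravi, Noor & Ravi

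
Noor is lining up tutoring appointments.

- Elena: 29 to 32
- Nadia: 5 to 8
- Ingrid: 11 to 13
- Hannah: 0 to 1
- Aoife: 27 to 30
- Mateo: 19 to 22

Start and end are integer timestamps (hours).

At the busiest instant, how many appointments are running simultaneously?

2

Walk through starts and ends in time order (an end at T is processed before a start at T):
0 start Hannah → 1
1 end Hannah → 0
5 start Nadia → 1
8 end Nadia → 0
11 start Ingrid → 1
13 end Ingrid → 0
19 start Mateo → 1
22 end Mateo → 0
27 start Aoife → 1
29 start Elena → 2
30 end Aoife → 1
32 end Elena → 0
Peak is 2, at 29 (Aoife, Elena).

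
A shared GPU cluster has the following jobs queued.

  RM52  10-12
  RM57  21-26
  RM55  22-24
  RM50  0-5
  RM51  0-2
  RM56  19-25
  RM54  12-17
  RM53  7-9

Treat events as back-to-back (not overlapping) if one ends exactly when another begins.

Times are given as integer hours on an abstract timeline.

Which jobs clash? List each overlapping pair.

Two intervals overlap when each starts before the other ends.
Sorted by start: RM50, RM51, RM53, RM52, RM54, RM56, RM57, RM55.
RM51 starts before RM50 ends → RM50 and RM51 overlap.
RM53 starts after RM50 ends, so nothing later overlaps RM50 either.
RM53 starts after RM51 ends, so nothing later overlaps RM51 either.
RM52 starts after RM53 ends, so nothing later overlaps RM53 either.
RM54 starts exactly when RM52 ends (back-to-back, no overlap), so nothing later overlaps RM52 either.
RM56 starts after RM54 ends, so nothing later overlaps RM54 either.
RM57 starts before RM56 ends → RM56 and RM57 overlap.
RM55 starts before RM56 ends → RM56 and RM55 overlap.
RM55 starts before RM57 ends → RM57 and RM55 overlap.

RM50 & RM51, RM55 & RM56, RM55 & RM57, RM56 & RM57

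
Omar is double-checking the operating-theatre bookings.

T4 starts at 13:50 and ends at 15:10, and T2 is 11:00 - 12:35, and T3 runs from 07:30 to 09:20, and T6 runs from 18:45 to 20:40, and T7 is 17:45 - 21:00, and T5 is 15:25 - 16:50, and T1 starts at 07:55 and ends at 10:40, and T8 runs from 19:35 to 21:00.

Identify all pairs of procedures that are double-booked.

Check each pair: they overlap iff neither finishes before the other starts.
Sorted by start: T3, T1, T2, T4, T5, T7, T6, T8.
T1 starts before T3 ends → T3 and T1 overlap.
T2 starts after T3 ends, so nothing later overlaps T3 either.
T2 starts after T1 ends, so nothing later overlaps T1 either.
T4 starts after T2 ends, so nothing later overlaps T2 either.
T5 starts after T4 ends, so nothing later overlaps T4 either.
T7 starts after T5 ends, so nothing later overlaps T5 either.
T6 starts before T7 ends → T7 and T6 overlap.
T8 starts before T7 ends → T7 and T8 overlap.
T8 starts before T6 ends → T6 and T8 overlap.

T1 & T3, T6 & T7, T6 & T8, T7 & T8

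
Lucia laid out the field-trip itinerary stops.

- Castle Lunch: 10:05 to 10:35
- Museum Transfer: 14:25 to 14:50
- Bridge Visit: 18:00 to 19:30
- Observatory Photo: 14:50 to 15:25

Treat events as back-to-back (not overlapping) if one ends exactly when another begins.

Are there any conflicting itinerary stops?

No

Sorted by start: Castle Lunch, Museum Transfer, Observatory Photo, Bridge Visit.
Museum Transfer starts after Castle Lunch ends, so Castle Lunch has no further overlaps.
Observatory Photo starts exactly when Museum Transfer ends (back-to-back, no overlap), so Museum Transfer has no further overlaps.
Bridge Visit starts after Observatory Photo ends.
Every pair is clear; the schedule has no overlaps.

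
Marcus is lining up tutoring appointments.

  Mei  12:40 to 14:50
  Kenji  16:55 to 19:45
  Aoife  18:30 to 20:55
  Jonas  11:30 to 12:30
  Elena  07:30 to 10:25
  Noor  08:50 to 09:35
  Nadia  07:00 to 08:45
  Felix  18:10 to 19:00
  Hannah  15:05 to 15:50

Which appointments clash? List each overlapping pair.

Aoife & Felix, Aoife & Kenji, Elena & Nadia, Elena & Noor, Felix & Kenji

Sorted by start: Nadia, Elena, Noor, Jonas, Mei, Hannah, Kenji, Felix, Aoife.
Elena starts before Nadia ends → Nadia and Elena overlap.
Noor starts after Nadia ends, so nothing later overlaps Nadia either.
Noor starts before Elena ends → Elena and Noor overlap.
Jonas starts after Elena ends, so nothing later overlaps Elena either.
Jonas starts after Noor ends, so nothing later overlaps Noor either.
Mei starts after Jonas ends, so nothing later overlaps Jonas either.
Hannah starts after Mei ends, so nothing later overlaps Mei either.
Kenji starts after Hannah ends, so nothing later overlaps Hannah either.
Felix starts before Kenji ends → Kenji and Felix overlap.
Aoife starts before Kenji ends → Kenji and Aoife overlap.
Aoife starts before Felix ends → Felix and Aoife overlap.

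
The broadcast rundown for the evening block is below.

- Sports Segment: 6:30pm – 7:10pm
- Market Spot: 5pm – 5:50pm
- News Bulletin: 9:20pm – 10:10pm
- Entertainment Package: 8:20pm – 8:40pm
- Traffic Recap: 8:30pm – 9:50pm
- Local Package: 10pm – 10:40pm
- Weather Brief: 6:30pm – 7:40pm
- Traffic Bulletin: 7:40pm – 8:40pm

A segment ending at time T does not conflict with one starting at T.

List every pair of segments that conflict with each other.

Entertainment Package & Traffic Bulletin, Entertainment Package & Traffic Recap, Local Package & News Bulletin, News Bulletin & Traffic Recap, Sports Segment & Weather Brief, Traffic Bulletin & Traffic Recap

Check each pair: they overlap iff neither finishes before the other starts.
Sorted by start: Market Spot, Sports Segment, Weather Brief, Traffic Bulletin, Entertainment Package, Traffic Recap, News Bulletin, Local Package.
Sports Segment starts after Market Spot ends, so nothing later overlaps Market Spot either.
Weather Brief starts before Sports Segment ends → Sports Segment and Weather Brief overlap.
Traffic Bulletin starts after Sports Segment ends, so nothing later overlaps Sports Segment either.
Traffic Bulletin starts exactly when Weather Brief ends (back-to-back, no overlap), so nothing later overlaps Weather Brief either.
Entertainment Package starts before Traffic Bulletin ends → Traffic Bulletin and Entertainment Package overlap.
Traffic Recap starts before Traffic Bulletin ends → Traffic Bulletin and Traffic Recap overlap.
News Bulletin starts after Traffic Bulletin ends, so nothing later overlaps Traffic Bulletin either.
Traffic Recap starts before Entertainment Package ends → Entertainment Package and Traffic Recap overlap.
News Bulletin starts after Entertainment Package ends, so nothing later overlaps Entertainment Package either.
News Bulletin starts before Traffic Recap ends → Traffic Recap and News Bulletin overlap.
Local Package starts after Traffic Recap ends.
Local Package starts before News Bulletin ends → News Bulletin and Local Package overlap.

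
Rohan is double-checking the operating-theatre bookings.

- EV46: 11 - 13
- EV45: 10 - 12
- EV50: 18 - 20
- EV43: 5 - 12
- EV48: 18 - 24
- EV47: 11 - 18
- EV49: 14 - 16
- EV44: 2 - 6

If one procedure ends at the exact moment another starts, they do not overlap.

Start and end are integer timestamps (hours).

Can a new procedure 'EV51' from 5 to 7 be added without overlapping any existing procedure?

No — it overlaps EV43, EV44

EV44: starts 2 before EV51 ends 7, and ends 6 after EV51 starts 5 → overlap.
EV43: starts 5 before EV51 ends 7, and ends 12 after EV51 starts 5 → overlap.
EV45: starts 10 at or after EV51 ends 7 → clear.
EV46: starts 11 at or after EV51 ends 7 → clear.
EV47: starts 11 at or after EV51 ends 7 → clear.
EV49: starts 14 at or after EV51 ends 7 → clear.
EV48: starts 18 at or after EV51 ends 7 → clear.
EV50: starts 18 at or after EV51 ends 7 → clear.
EV51 overlaps EV43, EV44.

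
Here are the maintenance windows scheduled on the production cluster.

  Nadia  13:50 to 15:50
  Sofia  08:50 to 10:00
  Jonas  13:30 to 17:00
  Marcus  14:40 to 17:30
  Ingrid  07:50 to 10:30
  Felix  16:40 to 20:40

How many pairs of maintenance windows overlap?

Sorted by start: Ingrid, Sofia, Jonas, Nadia, Marcus, Felix.
Sofia starts before Ingrid ends → Ingrid and Sofia overlap.
Jonas starts after Ingrid ends — done with Ingrid.
Jonas starts after Sofia ends — done with Sofia.
Nadia starts before Jonas ends → Jonas and Nadia overlap.
Marcus starts before Jonas ends → Jonas and Marcus overlap.
Felix starts before Jonas ends → Jonas and Felix overlap.
Marcus starts before Nadia ends → Nadia and Marcus overlap.
Felix starts after Nadia ends.
Felix starts before Marcus ends → Marcus and Felix overlap.
Overlapping pairs: Felix & Jonas, Felix & Marcus, Ingrid & Sofia, Jonas & Marcus, Jonas & Nadia, Marcus & Nadia — 6 in total.

6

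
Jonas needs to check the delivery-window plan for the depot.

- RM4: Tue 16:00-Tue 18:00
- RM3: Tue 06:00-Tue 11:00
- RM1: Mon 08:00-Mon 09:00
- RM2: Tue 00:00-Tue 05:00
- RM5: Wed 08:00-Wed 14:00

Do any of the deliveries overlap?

No

Sorted by start: RM1, RM2, RM3, RM4, RM5.
RM2 starts after RM1 ends; RM1 is clear from here.
RM3 starts after RM2 ends; RM2 is clear from here.
RM4 starts after RM3 ends; RM3 is clear from here.
RM5 starts after RM4 ends.
Every pair is clear; the schedule has no overlaps.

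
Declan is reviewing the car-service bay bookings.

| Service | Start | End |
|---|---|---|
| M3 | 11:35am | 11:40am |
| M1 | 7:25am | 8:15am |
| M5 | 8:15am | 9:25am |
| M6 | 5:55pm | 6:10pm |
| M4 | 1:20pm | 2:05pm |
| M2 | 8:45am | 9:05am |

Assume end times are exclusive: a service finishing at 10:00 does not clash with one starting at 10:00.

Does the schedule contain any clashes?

Yes

Two intervals overlap when each starts before the other ends.
Sorted by start: M1, M5, M2, M3, M4, M6.
M5 starts exactly when M1 ends (back-to-back, no overlap) — done with M1.
M2 starts before M5 ends → M5 and M2 overlap.
That's a conflict, so the schedule is not conflict-free.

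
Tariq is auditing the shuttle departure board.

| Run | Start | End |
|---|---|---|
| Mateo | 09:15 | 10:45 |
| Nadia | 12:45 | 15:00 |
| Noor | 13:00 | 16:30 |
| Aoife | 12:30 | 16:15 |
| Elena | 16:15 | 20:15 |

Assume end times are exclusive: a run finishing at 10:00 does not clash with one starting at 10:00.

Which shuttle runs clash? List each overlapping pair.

Two intervals overlap when each starts before the other ends.
Sorted by start: Mateo, Aoife, Nadia, Noor, Elena.
Aoife starts after Mateo ends; Mateo is clear from here.
Nadia starts before Aoife ends → Aoife and Nadia overlap.
Noor starts before Aoife ends → Aoife and Noor overlap.
Elena starts exactly when Aoife ends (back-to-back, no overlap).
Noor starts before Nadia ends → Nadia and Noor overlap.
Elena starts after Nadia ends.
Elena starts before Noor ends → Noor and Elena overlap.

Aoife & Nadia, Aoife & Noor, Elena & Noor, Nadia & Noor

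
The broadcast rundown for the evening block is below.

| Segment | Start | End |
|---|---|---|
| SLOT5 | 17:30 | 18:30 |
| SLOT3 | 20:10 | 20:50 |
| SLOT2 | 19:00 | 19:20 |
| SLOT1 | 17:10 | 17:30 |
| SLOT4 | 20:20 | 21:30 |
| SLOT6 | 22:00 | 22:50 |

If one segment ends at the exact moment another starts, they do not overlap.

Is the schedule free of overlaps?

Sorted by start: SLOT1, SLOT5, SLOT2, SLOT3, SLOT4, SLOT6.
SLOT5 starts exactly when SLOT1 ends (back-to-back, no overlap), so SLOT1 has no further overlaps.
SLOT2 starts after SLOT5 ends, so SLOT5 has no further overlaps.
SLOT3 starts after SLOT2 ends, so SLOT2 has no further overlaps.
SLOT4 starts before SLOT3 ends → SLOT3 and SLOT4 overlap.
That's a conflict, so the schedule is not conflict-free.

No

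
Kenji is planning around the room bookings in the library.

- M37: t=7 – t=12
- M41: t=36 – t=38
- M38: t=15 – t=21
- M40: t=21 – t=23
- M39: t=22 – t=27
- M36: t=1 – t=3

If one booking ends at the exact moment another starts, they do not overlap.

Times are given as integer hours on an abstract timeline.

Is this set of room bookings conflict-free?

No

Sorted by start: M36, M37, M38, M40, M39, M41.
M37 starts after M36 ends, so nothing later overlaps M36 either.
M38 starts after M37 ends, so nothing later overlaps M37 either.
M40 starts exactly when M38 ends (back-to-back, no overlap), so nothing later overlaps M38 either.
M39 starts before M40 ends → M40 and M39 overlap.
That's a conflict, so the schedule is not conflict-free.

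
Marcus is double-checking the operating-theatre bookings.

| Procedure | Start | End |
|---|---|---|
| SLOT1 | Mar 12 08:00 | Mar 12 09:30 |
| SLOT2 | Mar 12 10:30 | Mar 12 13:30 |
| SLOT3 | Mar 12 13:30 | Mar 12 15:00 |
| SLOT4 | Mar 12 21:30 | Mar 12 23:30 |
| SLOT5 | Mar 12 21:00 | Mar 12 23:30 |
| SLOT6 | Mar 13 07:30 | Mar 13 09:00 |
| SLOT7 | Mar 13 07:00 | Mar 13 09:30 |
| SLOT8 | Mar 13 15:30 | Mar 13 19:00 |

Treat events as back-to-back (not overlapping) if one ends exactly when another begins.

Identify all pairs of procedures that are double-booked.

Sorted by start: SLOT1, SLOT2, SLOT3, SLOT5, SLOT4, SLOT7, SLOT6, SLOT8.
SLOT2 starts after SLOT1 ends — done with SLOT1.
SLOT3 starts exactly when SLOT2 ends (back-to-back, no overlap) — done with SLOT2.
SLOT5 starts after SLOT3 ends — done with SLOT3.
SLOT4 starts before SLOT5 ends → SLOT5 and SLOT4 overlap.
SLOT7 starts after SLOT5 ends — done with SLOT5.
SLOT7 starts after SLOT4 ends — done with SLOT4.
SLOT6 starts before SLOT7 ends → SLOT7 and SLOT6 overlap.
SLOT8 starts after SLOT7 ends.
SLOT8 starts after SLOT6 ends.

SLOT4 & SLOT5, SLOT6 & SLOT7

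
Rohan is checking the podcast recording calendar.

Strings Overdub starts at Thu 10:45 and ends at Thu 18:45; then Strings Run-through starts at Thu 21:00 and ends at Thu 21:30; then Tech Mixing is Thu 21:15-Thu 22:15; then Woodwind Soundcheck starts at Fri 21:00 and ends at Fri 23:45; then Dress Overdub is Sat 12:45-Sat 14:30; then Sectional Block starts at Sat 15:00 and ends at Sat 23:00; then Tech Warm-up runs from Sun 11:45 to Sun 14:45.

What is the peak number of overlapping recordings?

2

Walk through starts and ends in time order (an end at T is processed before a start at T):
Thu 10:45 start Strings Overdub → 1
Thu 18:45 end Strings Overdub → 0
Thu 21:00 start Strings Run-through → 1
Thu 21:15 start Tech Mixing → 2
Thu 21:30 end Strings Run-through → 1
Thu 22:15 end Tech Mixing → 0
Fri 21:00 start Woodwind Soundcheck → 1
Fri 23:45 end Woodwind Soundcheck → 0
Sat 12:45 start Dress Overdub → 1
Sat 14:30 end Dress Overdub → 0
Sat 15:00 start Sectional Block → 1
Sat 23:00 end Sectional Block → 0
Sun 11:45 start Tech Warm-up → 1
Sun 14:45 end Tech Warm-up → 0
Peak is 2, at Thu 21:15 (Strings Run-through, Tech Mixing).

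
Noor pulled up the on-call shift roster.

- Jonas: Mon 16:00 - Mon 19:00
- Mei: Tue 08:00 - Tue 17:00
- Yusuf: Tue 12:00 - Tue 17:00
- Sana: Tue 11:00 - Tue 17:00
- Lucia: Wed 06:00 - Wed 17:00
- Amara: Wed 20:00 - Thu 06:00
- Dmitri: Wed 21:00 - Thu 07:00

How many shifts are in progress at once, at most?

Sweep the timeline, counting +1 at each start and −1 at each end (ends before starts at a tie):
Mon 16:00 start Jonas → 1
Mon 19:00 end Jonas → 0
Tue 08:00 start Mei → 1
Tue 11:00 start Sana → 2
Tue 12:00 start Yusuf → 3
Tue 17:00 end Mei → 2
Tue 17:00 end Sana → 1
Tue 17:00 end Yusuf → 0
Wed 06:00 start Lucia → 1
Wed 17:00 end Lucia → 0
Wed 20:00 start Amara → 1
Wed 21:00 start Dmitri → 2
Thu 06:00 end Amara → 1
Thu 07:00 end Dmitri → 0
Peak is 3, at Tue 12:00 (Mei, Sana, Yusuf).

3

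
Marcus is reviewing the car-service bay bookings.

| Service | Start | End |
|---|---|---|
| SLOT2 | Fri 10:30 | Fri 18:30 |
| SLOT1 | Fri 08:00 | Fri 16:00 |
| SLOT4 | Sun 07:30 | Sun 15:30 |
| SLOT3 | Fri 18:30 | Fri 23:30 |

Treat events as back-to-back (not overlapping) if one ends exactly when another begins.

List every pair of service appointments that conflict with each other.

Sorted by start: SLOT1, SLOT2, SLOT3, SLOT4.
SLOT2 starts before SLOT1 ends → SLOT1 and SLOT2 overlap.
SLOT3 starts after SLOT1 ends; SLOT1 is clear from here.
SLOT3 starts exactly when SLOT2 ends (back-to-back, no overlap); SLOT2 is clear from here.
SLOT4 starts after SLOT3 ends.

SLOT1 & SLOT2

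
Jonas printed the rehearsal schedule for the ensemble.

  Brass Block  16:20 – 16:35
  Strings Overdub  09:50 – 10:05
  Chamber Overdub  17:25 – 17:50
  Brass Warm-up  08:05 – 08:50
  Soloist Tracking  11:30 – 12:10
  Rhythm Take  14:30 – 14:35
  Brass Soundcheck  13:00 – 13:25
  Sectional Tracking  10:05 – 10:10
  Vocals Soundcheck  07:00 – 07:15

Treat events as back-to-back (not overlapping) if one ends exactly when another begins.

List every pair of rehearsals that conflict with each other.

Sorted by start: Vocals Soundcheck, Brass Warm-up, Strings Overdub, Sectional Tracking, Soloist Tracking, Brass Soundcheck, Rhythm Take, Brass Block, Chamber Overdub.
Brass Warm-up starts after Vocals Soundcheck ends, so Vocals Soundcheck has no further overlaps.
Strings Overdub starts after Brass Warm-up ends, so Brass Warm-up has no further overlaps.
Sectional Tracking starts exactly when Strings Overdub ends (back-to-back, no overlap), so Strings Overdub has no further overlaps.
Soloist Tracking starts after Sectional Tracking ends, so Sectional Tracking has no further overlaps.
Brass Soundcheck starts after Soloist Tracking ends, so Soloist Tracking has no further overlaps.
Rhythm Take starts after Brass Soundcheck ends, so Brass Soundcheck has no further overlaps.
Brass Block starts after Rhythm Take ends, so Rhythm Take has no further overlaps.
Chamber Overdub starts after Brass Block ends.

no overlapping pairs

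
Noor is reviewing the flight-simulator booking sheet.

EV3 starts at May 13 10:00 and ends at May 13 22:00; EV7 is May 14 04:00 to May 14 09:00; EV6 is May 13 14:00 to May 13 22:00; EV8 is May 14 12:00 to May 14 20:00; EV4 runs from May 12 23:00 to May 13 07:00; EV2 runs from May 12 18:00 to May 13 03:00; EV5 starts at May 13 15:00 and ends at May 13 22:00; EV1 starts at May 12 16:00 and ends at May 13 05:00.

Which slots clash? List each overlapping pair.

Sorted by start: EV1, EV2, EV4, EV3, EV6, EV5, EV7, EV8.
EV2 starts before EV1 ends → EV1 and EV2 overlap.
EV4 starts before EV1 ends → EV1 and EV4 overlap.
EV3 starts after EV1 ends; EV1 is clear from here.
EV4 starts before EV2 ends → EV2 and EV4 overlap.
EV3 starts after EV2 ends; EV2 is clear from here.
EV3 starts after EV4 ends; EV4 is clear from here.
EV6 starts before EV3 ends → EV3 and EV6 overlap.
EV5 starts before EV3 ends → EV3 and EV5 overlap.
EV7 starts after EV3 ends; EV3 is clear from here.
EV5 starts before EV6 ends → EV6 and EV5 overlap.
EV7 starts after EV6 ends; EV6 is clear from here.
EV7 starts after EV5 ends; EV5 is clear from here.
EV8 starts after EV7 ends.

EV1 & EV2, EV1 & EV4, EV2 & EV4, EV3 & EV5, EV3 & EV6, EV5 & EV6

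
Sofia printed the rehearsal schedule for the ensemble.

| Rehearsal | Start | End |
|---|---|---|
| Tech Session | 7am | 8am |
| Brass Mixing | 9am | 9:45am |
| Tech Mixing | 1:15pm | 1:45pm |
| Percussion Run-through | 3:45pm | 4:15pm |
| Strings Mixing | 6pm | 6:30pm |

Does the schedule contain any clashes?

No

Sorted by start: Tech Session, Brass Mixing, Tech Mixing, Percussion Run-through, Strings Mixing.
Brass Mixing starts after Tech Session ends, so nothing later overlaps Tech Session either.
Tech Mixing starts after Brass Mixing ends, so nothing later overlaps Brass Mixing either.
Percussion Run-through starts after Tech Mixing ends, so nothing later overlaps Tech Mixing either.
Strings Mixing starts after Percussion Run-through ends.
Every pair is clear; the schedule has no overlaps.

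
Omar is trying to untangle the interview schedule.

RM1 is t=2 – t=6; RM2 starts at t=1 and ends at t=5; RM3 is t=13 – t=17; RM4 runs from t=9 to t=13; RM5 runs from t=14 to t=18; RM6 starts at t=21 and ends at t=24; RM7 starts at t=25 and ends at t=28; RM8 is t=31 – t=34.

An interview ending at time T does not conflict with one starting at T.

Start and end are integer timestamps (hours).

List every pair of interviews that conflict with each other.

Sorted by start: RM2, RM1, RM4, RM3, RM5, RM6, RM7, RM8.
RM1 starts before RM2 ends → RM2 and RM1 overlap.
RM4 starts after RM2 ends; RM2 is clear from here.
RM4 starts after RM1 ends; RM1 is clear from here.
RM3 starts exactly when RM4 ends (back-to-back, no overlap); RM4 is clear from here.
RM5 starts before RM3 ends → RM3 and RM5 overlap.
RM6 starts after RM3 ends; RM3 is clear from here.
RM6 starts after RM5 ends; RM5 is clear from here.
RM7 starts after RM6 ends; RM6 is clear from here.
RM8 starts after RM7 ends.

RM1 & RM2, RM3 & RM5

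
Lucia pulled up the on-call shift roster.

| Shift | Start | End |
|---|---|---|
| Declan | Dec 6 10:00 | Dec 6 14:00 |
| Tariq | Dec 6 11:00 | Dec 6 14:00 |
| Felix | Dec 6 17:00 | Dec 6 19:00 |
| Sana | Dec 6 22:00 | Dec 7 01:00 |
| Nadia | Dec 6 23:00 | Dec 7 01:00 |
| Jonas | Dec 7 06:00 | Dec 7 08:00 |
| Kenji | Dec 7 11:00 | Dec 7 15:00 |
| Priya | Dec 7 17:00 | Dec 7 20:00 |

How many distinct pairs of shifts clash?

Sorted by start: Declan, Tariq, Felix, Sana, Nadia, Jonas, Kenji, Priya.
Tariq starts before Declan ends → Declan and Tariq overlap.
Felix starts after Declan ends, so Declan has no further overlaps.
Felix starts after Tariq ends, so Tariq has no further overlaps.
Sana starts after Felix ends, so Felix has no further overlaps.
Nadia starts before Sana ends → Sana and Nadia overlap.
Jonas starts after Sana ends, so Sana has no further overlaps.
Jonas starts after Nadia ends, so Nadia has no further overlaps.
Kenji starts after Jonas ends, so Jonas has no further overlaps.
Priya starts after Kenji ends.
Overlapping pairs: Declan & Tariq, Nadia & Sana — 2 in total.

2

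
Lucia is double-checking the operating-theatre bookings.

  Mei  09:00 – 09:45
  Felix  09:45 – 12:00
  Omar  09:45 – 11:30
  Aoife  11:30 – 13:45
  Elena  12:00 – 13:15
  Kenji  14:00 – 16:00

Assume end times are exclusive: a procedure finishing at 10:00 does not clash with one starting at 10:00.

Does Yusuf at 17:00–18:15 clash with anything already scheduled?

No — it doesn't clash with anything

Mei: ends 09:45 at or before Yusuf starts 17:00 → clear.
Felix: ends 12:00 at or before Yusuf starts 17:00 → clear.
Omar: ends 11:30 at or before Yusuf starts 17:00 → clear.
Aoife: ends 13:45 at or before Yusuf starts 17:00 → clear.
Elena: ends 13:15 at or before Yusuf starts 17:00 → clear.
Kenji: ends 16:00 at or before Yusuf starts 17:00 → clear.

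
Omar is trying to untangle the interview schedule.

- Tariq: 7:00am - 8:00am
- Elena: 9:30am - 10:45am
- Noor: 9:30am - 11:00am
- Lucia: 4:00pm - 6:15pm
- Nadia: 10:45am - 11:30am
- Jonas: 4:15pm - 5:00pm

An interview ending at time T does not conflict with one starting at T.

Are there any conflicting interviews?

Sorted by start: Tariq, Elena, Noor, Nadia, Lucia, Jonas.
Elena starts after Tariq ends, so nothing later overlaps Tariq either.
Noor starts before Elena ends → Elena and Noor overlap.
That's a conflict, so the schedule is not conflict-free.

Yes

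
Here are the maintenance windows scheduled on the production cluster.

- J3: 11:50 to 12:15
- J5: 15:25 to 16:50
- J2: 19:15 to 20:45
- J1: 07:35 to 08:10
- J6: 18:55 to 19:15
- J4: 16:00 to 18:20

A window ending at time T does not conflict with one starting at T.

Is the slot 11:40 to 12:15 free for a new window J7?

No — it overlaps J3

J1: ends 08:10 at or before J7 starts 11:40 → clear.
J3: starts 11:50 before J7 ends 12:15, and ends 12:15 after J7 starts 11:40 → overlap.
J5: starts 15:25 at or after J7 ends 12:15 → clear.
J4: starts 16:00 at or after J7 ends 12:15 → clear.
J6: starts 18:55 at or after J7 ends 12:15 → clear.
J2: starts 19:15 at or after J7 ends 12:15 → clear.
J7 overlaps J3.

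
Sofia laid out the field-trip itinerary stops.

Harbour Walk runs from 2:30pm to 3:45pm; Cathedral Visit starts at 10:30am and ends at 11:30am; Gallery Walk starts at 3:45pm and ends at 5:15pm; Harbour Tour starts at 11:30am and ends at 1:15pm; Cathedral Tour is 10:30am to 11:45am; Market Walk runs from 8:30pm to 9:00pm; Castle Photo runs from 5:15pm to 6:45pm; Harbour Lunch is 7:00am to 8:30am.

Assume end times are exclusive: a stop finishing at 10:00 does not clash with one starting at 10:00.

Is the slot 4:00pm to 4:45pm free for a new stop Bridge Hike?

No — it overlaps Gallery Walk

Harbour Lunch: ends 8:30am at or before Bridge Hike starts 4:00pm → clear.
Cathedral Visit: ends 11:30am at or before Bridge Hike starts 4:00pm → clear.
Cathedral Tour: ends 11:45am at or before Bridge Hike starts 4:00pm → clear.
Harbour Tour: ends 1:15pm at or before Bridge Hike starts 4:00pm → clear.
Harbour Walk: ends 3:45pm at or before Bridge Hike starts 4:00pm → clear.
Gallery Walk: starts 3:45pm before Bridge Hike ends 4:45pm, and ends 5:15pm after Bridge Hike starts 4:00pm → overlap.
Castle Photo: starts 5:15pm at or after Bridge Hike ends 4:45pm → clear.
Market Walk: starts 8:30pm at or after Bridge Hike ends 4:45pm → clear.
Bridge Hike overlaps Gallery Walk.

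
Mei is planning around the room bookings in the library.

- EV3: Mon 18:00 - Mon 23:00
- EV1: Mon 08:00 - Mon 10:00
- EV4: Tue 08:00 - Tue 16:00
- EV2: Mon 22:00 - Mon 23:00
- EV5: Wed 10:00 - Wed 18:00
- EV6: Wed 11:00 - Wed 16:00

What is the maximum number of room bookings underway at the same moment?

2

Sweep the timeline, counting +1 at each start and −1 at each end (ends before starts at a tie):
Mon 08:00 start EV1 → 1
Mon 10:00 end EV1 → 0
Mon 18:00 start EV3 → 1
Mon 22:00 start EV2 → 2
Mon 23:00 end EV2 → 1
Mon 23:00 end EV3 → 0
Tue 08:00 start EV4 → 1
Tue 16:00 end EV4 → 0
Wed 10:00 start EV5 → 1
Wed 11:00 start EV6 → 2
Wed 16:00 end EV6 → 1
Wed 18:00 end EV5 → 0
Peak is 2, at Mon 22:00 (EV2, EV3).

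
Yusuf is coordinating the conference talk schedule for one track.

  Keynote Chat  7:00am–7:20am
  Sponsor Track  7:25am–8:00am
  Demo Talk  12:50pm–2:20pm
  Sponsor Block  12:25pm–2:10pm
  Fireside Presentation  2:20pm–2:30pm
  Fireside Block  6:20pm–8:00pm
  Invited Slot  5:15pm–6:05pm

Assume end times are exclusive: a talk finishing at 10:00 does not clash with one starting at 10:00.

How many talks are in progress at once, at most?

Sort all start/end points and keep a running count:
7:00am start Keynote Chat → 1
7:20am end Keynote Chat → 0
7:25am start Sponsor Track → 1
8:00am end Sponsor Track → 0
12:25pm start Sponsor Block → 1
12:50pm start Demo Talk → 2
2:10pm end Sponsor Block → 1
2:20pm end Demo Talk → 0
2:20pm start Fireside Presentation → 1
2:30pm end Fireside Presentation → 0
5:15pm start Invited Slot → 1
6:05pm end Invited Slot → 0
6:20pm start Fireside Block → 1
8:00pm end Fireside Block → 0
Peak is 2, at 12:50pm (Demo Talk, Sponsor Block).

2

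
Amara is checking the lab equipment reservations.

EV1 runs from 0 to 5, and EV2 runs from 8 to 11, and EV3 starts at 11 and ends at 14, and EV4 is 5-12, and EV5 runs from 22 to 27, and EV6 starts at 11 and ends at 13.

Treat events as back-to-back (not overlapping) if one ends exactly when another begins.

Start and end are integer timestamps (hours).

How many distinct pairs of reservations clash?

Sorted by start: EV1, EV4, EV2, EV3, EV6, EV5.
EV4 starts exactly when EV1 ends (back-to-back, no overlap), so EV1 has no further overlaps.
EV2 starts before EV4 ends → EV4 and EV2 overlap.
EV3 starts before EV4 ends → EV4 and EV3 overlap.
EV6 starts before EV4 ends → EV4 and EV6 overlap.
EV5 starts after EV4 ends.
EV3 starts exactly when EV2 ends (back-to-back, no overlap), so EV2 has no further overlaps.
EV6 starts before EV3 ends → EV3 and EV6 overlap.
EV5 starts after EV3 ends.
EV5 starts after EV6 ends.
Overlapping pairs: EV2 & EV4, EV3 & EV4, EV3 & EV6, EV4 & EV6 — 4 in total.

4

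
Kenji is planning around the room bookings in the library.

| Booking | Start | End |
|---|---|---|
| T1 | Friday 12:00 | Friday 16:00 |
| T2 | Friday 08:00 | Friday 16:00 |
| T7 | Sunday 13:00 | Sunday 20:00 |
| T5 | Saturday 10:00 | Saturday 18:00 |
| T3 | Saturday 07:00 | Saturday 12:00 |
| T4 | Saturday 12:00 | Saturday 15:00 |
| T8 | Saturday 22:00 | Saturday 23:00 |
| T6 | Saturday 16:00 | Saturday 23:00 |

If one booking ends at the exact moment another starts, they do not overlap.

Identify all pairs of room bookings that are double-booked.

Sorted by start: T2, T1, T3, T5, T4, T6, T8, T7.
T1 starts before T2 ends → T2 and T1 overlap.
T3 starts after T2 ends, so nothing later overlaps T2 either.
T3 starts after T1 ends, so nothing later overlaps T1 either.
T5 starts before T3 ends → T3 and T5 overlap.
T4 starts exactly when T3 ends (back-to-back, no overlap), so nothing later overlaps T3 either.
T4 starts before T5 ends → T5 and T4 overlap.
T6 starts before T5 ends → T5 and T6 overlap.
T8 starts after T5 ends, so nothing later overlaps T5 either.
T6 starts after T4 ends, so nothing later overlaps T4 either.
T8 starts before T6 ends → T6 and T8 overlap.
T7 starts after T6 ends.
T7 starts after T8 ends.

T1 & T2, T3 & T5, T4 & T5, T5 & T6, T6 & T8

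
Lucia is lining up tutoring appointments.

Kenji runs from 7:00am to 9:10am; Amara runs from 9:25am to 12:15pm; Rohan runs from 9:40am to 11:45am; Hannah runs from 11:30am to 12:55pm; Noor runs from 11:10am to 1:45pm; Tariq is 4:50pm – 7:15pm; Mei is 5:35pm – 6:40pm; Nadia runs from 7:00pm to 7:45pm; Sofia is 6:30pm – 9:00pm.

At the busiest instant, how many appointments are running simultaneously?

4

Sweep the timeline, counting +1 at each start and −1 at each end (ends before starts at a tie):
7:00am start Kenji → 1
9:10am end Kenji → 0
9:25am start Amara → 1
9:40am start Rohan → 2
11:10am start Noor → 3
11:30am start Hannah → 4
11:45am end Rohan → 3
12:15pm end Amara → 2
12:55pm end Hannah → 1
1:45pm end Noor → 0
4:50pm start Tariq → 1
5:35pm start Mei → 2
6:30pm start Sofia → 3
6:40pm end Mei → 2
7:00pm start Nadia → 3
7:15pm end Tariq → 2
7:45pm end Nadia → 1
9:00pm end Sofia → 0
Peak is 4, at 11:30am (Amara, Hannah, Noor, Rohan).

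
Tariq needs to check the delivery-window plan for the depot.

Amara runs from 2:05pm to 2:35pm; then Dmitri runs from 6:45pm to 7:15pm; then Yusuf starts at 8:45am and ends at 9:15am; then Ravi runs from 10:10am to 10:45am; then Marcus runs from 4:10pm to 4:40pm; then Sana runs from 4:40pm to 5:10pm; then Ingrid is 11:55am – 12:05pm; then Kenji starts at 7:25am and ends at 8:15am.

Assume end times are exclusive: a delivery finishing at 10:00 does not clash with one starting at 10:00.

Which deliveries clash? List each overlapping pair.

no overlapping pairs

Sorted by start: Kenji, Yusuf, Ravi, Ingrid, Amara, Marcus, Sana, Dmitri.
Yusuf starts after Kenji ends, so Kenji has no further overlaps.
Ravi starts after Yusuf ends, so Yusuf has no further overlaps.
Ingrid starts after Ravi ends, so Ravi has no further overlaps.
Amara starts after Ingrid ends, so Ingrid has no further overlaps.
Marcus starts after Amara ends, so Amara has no further overlaps.
Sana starts exactly when Marcus ends (back-to-back, no overlap), so Marcus has no further overlaps.
Dmitri starts after Sana ends.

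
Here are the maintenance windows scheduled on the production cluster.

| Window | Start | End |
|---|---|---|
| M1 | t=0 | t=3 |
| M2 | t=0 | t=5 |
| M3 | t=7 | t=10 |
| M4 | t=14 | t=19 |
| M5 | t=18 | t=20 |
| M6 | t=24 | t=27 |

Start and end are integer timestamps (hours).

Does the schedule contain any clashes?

Sorted by start: M1, M2, M3, M4, M5, M6.
M2 starts before M1 ends → M1 and M2 overlap.
That's a conflict, so the schedule is not conflict-free.

Yes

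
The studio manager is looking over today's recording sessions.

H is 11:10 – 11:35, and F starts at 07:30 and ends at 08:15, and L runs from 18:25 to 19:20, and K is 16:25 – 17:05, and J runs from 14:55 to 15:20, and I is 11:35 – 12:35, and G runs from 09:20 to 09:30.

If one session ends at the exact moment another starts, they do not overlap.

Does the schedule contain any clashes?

Check each pair: they overlap iff neither finishes before the other starts.
Sorted by start: F, G, H, I, J, K, L.
G starts after F ends — done with F.
H starts after G ends — done with G.
I starts exactly when H ends (back-to-back, no overlap) — done with H.
J starts after I ends — done with I.
K starts after J ends — done with J.
L starts after K ends.
Every pair is clear; the schedule has no overlaps.

No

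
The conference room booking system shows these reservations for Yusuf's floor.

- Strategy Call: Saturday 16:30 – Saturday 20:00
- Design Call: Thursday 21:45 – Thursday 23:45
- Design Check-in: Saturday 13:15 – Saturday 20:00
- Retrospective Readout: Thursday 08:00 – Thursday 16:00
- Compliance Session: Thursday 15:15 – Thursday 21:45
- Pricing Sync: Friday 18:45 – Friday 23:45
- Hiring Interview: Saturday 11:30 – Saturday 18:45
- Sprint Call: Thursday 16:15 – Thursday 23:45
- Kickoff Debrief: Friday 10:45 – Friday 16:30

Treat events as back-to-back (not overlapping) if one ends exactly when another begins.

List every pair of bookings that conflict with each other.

Sorted by start: Retrospective Readout, Compliance Session, Sprint Call, Design Call, Kickoff Debrief, Pricing Sync, Hiring Interview, Design Check-in, Strategy Call.
Compliance Session starts before Retrospective Readout ends → Retrospective Readout and Compliance Session overlap.
Sprint Call starts after Retrospective Readout ends, so Retrospective Readout has no further overlaps.
Sprint Call starts before Compliance Session ends → Compliance Session and Sprint Call overlap.
Design Call starts exactly when Compliance Session ends (back-to-back, no overlap), so Compliance Session has no further overlaps.
Design Call starts before Sprint Call ends → Sprint Call and Design Call overlap.
Kickoff Debrief starts after Sprint Call ends, so Sprint Call has no further overlaps.
Kickoff Debrief starts after Design Call ends, so Design Call has no further overlaps.
Pricing Sync starts after Kickoff Debrief ends, so Kickoff Debrief has no further overlaps.
Hiring Interview starts after Pricing Sync ends, so Pricing Sync has no further overlaps.
Design Check-in starts before Hiring Interview ends → Hiring Interview and Design Check-in overlap.
Strategy Call starts before Hiring Interview ends → Hiring Interview and Strategy Call overlap.
Strategy Call starts before Design Check-in ends → Design Check-in and Strategy Call overlap.

Compliance Session & Retrospective Readout, Compliance Session & Sprint Call, Design Call & Sprint Call, Design Check-in & Hiring Interview, Design Check-in & Strategy Call, Hiring Interview & Strategy Call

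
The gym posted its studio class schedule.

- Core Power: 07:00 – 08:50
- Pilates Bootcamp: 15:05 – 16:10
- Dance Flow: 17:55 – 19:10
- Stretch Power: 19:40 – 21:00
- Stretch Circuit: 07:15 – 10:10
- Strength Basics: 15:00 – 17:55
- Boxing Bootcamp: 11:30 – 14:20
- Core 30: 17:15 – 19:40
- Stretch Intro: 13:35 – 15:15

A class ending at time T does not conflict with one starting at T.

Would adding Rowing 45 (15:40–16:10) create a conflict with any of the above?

Core Power: ends 08:50 at or before Rowing 45 starts 15:40 → clear.
Stretch Circuit: ends 10:10 at or before Rowing 45 starts 15:40 → clear.
Boxing Bootcamp: ends 14:20 at or before Rowing 45 starts 15:40 → clear.
Stretch Intro: ends 15:15 at or before Rowing 45 starts 15:40 → clear.
Strength Basics: starts 15:00 before Rowing 45 ends 16:10, and ends 17:55 after Rowing 45 starts 15:40 → overlap.
Pilates Bootcamp: starts 15:05 before Rowing 45 ends 16:10, and ends 16:10 after Rowing 45 starts 15:40 → overlap.
Core 30: starts 17:15 at or after Rowing 45 ends 16:10 → clear.
Dance Flow: starts 17:55 at or after Rowing 45 ends 16:10 → clear.
Stretch Power: starts 19:40 at or after Rowing 45 ends 16:10 → clear.
Rowing 45 overlaps Pilates Bootcamp, Strength Basics.

Yes — it overlaps Pilates Bootcamp, Strength Basics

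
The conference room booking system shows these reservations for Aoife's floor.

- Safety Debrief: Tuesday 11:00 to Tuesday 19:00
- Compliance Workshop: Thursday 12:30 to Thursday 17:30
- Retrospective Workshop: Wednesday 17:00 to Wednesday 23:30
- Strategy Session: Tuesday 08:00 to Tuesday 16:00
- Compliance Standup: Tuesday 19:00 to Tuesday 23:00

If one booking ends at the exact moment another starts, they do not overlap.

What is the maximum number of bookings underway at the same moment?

Sort all start/end points and keep a running count:
Tuesday 08:00 start Strategy Session → 1
Tuesday 11:00 start Safety Debrief → 2
Tuesday 16:00 end Strategy Session → 1
Tuesday 19:00 end Safety Debrief → 0
Tuesday 19:00 start Compliance Standup → 1
Tuesday 23:00 end Compliance Standup → 0
Wednesday 17:00 start Retrospective Workshop → 1
Wednesday 23:30 end Retrospective Workshop → 0
Thursday 12:30 start Compliance Workshop → 1
Thursday 17:30 end Compliance Workshop → 0
Peak is 2, at Tuesday 11:00 (Safety Debrief, Strategy Session).

2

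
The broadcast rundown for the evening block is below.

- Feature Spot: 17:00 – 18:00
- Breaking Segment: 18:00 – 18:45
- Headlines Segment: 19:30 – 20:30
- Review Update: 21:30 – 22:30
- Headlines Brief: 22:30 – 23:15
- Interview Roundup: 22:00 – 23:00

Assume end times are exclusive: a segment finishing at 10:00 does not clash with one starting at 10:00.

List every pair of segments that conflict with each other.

Check each pair: they overlap iff neither finishes before the other starts.
Sorted by start: Feature Spot, Breaking Segment, Headlines Segment, Review Update, Interview Roundup, Headlines Brief.
Breaking Segment starts exactly when Feature Spot ends (back-to-back, no overlap) — done with Feature Spot.
Headlines Segment starts after Breaking Segment ends — done with Breaking Segment.
Review Update starts after Headlines Segment ends — done with Headlines Segment.
Interview Roundup starts before Review Update ends → Review Update and Interview Roundup overlap.
Headlines Brief starts exactly when Review Update ends (back-to-back, no overlap).
Headlines Brief starts before Interview Roundup ends → Interview Roundup and Headlines Brief overlap.

Headlines Brief & Interview Roundup, Interview Roundup & Review Update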